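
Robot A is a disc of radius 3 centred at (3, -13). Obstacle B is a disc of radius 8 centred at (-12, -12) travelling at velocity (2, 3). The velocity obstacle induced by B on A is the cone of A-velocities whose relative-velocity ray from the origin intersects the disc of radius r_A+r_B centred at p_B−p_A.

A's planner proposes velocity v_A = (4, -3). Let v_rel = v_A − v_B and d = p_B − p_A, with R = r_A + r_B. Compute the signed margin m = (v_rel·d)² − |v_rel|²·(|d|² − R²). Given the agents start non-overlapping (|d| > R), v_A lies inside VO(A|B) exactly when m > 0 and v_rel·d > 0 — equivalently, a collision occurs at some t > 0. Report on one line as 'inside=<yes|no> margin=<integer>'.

d = (-15, 1),  |d|² = 226;  R = 3+8 = 11,  c = 226−11² = 105
v_rel = (2, -6),  |v_rel|² = 40;  v_rel·d = (2)·(-15) + (-6)·(1) = -36
40·t² + 72·t + 105 = 0  ⇒  m = (-36)² − 40·105 = -2904
m = -2904 < 0,  v_rel·d = -36 < 0  ⇒  outside

inside=no margin=-2904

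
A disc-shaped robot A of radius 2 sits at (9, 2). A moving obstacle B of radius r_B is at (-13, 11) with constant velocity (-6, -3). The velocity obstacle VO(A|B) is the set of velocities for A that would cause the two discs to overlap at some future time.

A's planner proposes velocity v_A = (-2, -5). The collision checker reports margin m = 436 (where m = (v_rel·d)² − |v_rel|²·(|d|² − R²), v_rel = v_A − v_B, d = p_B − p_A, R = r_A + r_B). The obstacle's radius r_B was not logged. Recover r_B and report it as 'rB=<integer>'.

m = 436
d = (-22, 9);  v_rel = (4, -2),  |v_rel|² = 20
v_rel×d = (4)·(9) − (-2)·(-22) = -8
since m = R²·20 − (-8)²:  R² = (64 + 436) / 20 = 25
R = √25 = 5  ⇒  r_B = 5 − 2 = 3

rB=3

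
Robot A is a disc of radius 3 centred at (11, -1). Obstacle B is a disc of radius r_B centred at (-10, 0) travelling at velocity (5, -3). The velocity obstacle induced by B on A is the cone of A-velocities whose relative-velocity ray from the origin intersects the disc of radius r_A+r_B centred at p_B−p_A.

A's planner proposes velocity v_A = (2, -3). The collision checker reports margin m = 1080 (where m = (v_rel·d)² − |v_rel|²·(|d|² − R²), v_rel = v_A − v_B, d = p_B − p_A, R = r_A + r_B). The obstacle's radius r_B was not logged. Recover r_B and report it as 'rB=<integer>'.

m = 1080
d = (-21, 1);  v_rel = (-3, 0),  |v_rel|² = 9
v_rel×d = (-3)·(1) − (0)·(-21) = -3
since m = R²·9 − (-3)²:  R² = (9 + 1080) / 9 = 121
R = √121 = 11  ⇒  r_B = 11 − 3 = 8

rB=8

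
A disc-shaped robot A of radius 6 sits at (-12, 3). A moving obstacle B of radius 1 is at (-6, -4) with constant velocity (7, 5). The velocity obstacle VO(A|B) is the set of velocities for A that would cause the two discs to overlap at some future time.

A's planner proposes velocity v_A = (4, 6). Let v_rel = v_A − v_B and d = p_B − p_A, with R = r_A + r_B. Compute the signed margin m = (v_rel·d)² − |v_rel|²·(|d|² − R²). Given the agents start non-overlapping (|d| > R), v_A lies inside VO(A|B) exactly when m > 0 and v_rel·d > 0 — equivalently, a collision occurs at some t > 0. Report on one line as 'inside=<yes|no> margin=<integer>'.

d = (6, -7),  |d|² = 85;  R = 6+1 = 7,  c = 85−7² = 36
v_rel = (-3, 1),  |v_rel|² = 10;  v_rel·d = (-3)·(6) + (1)·(-7) = -25
10·t² + 50·t + 36 = 0  ⇒  m = (-25)² − 10·36 = 265
m = 265 > 0,  v_rel·d = -25 < 0  ⇒  outside

inside=no margin=265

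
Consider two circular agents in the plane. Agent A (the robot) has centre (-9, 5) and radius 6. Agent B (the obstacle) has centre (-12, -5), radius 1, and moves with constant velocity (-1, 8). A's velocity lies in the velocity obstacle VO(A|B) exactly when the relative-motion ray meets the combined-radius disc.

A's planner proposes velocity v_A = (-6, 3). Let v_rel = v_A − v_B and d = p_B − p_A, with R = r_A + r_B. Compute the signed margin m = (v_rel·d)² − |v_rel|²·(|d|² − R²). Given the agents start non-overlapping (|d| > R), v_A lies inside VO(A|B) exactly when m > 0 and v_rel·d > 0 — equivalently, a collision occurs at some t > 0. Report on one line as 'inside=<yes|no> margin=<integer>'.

d = (-3, -10),  |d|² = 109;  R = 6+1 = 7,  c = 109−7² = 60
v_rel = (-5, -5),  |v_rel|² = 50;  v_rel·d = (-5)·(-3) + (-5)·(-10) = 65
50·t² − 130·t + 60 = 0  ⇒  m = 65² − 50·60 = 1225
m = 1225 > 0,  v_rel·d = 65 > 0  ⇒  inside

inside=yes margin=1225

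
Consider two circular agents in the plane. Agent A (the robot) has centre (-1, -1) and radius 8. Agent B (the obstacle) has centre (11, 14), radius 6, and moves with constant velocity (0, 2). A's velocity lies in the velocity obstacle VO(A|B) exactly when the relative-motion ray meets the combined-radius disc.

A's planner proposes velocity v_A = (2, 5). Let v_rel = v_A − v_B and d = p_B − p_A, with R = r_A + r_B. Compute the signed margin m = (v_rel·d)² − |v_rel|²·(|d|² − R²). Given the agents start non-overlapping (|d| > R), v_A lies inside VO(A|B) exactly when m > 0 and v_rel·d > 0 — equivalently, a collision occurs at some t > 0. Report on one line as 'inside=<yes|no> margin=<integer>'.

d = (12, 15),  |d|² = 369;  R = 8+6 = 14,  c = 369−14² = 173
v_rel = (2, 3),  |v_rel|² = 13;  v_rel·d = (2)·(12) + (3)·(15) = 69
13·t² − 138·t + 173 = 0  ⇒  m = 69² − 13·173 = 2512
m = 2512 > 0,  v_rel·d = 69 > 0  ⇒  inside

inside=yes margin=2512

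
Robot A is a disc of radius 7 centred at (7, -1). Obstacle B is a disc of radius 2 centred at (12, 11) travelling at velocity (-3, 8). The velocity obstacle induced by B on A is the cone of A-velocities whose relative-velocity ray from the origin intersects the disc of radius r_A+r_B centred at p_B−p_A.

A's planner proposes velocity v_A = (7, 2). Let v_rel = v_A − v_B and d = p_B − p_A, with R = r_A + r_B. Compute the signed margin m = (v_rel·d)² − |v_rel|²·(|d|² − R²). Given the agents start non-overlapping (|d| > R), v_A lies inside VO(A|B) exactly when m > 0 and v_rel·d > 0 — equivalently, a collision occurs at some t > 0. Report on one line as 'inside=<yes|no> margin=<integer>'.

d = (5, 12),  |d|² = 169;  R = 7+2 = 9,  c = 169−9² = 88
v_rel = (10, -6),  |v_rel|² = 136;  v_rel·d = (10)·(5) + (-6)·(12) = -22
136·t² + 44·t + 88 = 0  ⇒  m = (-22)² − 136·88 = -11484
m = -11484 < 0,  v_rel·d = -22 < 0  ⇒  outside

inside=no margin=-11484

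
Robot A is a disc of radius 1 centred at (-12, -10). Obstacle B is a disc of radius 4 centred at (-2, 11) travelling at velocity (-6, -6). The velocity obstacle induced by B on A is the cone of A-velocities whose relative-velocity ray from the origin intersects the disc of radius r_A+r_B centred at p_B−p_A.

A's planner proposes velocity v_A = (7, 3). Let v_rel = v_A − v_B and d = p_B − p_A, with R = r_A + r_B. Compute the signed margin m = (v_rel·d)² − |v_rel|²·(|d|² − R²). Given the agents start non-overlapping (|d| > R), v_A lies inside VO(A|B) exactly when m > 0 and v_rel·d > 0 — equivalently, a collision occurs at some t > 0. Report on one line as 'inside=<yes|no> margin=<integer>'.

d = (10, 21),  |d|² = 541;  R = 1+4 = 5,  c = 541−5² = 516
v_rel = (13, 9),  |v_rel|² = 250;  v_rel·d = (13)·(10) + (9)·(21) = 319
250·t² − 638·t + 516 = 0  ⇒  m = 319² − 250·516 = -27239
m = -27239 < 0,  v_rel·d = 319 > 0  ⇒  outside

inside=no margin=-27239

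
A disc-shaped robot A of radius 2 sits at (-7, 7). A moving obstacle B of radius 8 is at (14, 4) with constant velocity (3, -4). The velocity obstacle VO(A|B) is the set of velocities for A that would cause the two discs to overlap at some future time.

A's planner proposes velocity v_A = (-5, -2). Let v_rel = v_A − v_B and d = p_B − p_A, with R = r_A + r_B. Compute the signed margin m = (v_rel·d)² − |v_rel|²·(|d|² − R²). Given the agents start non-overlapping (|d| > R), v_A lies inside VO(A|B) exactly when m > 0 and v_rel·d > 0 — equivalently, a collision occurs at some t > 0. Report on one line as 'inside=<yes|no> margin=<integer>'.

d = (21, -3),  |d|² = 450;  R = 2+8 = 10,  c = 450−10² = 350
v_rel = (-8, 2),  |v_rel|² = 68;  v_rel·d = (-8)·(21) + (2)·(-3) = -174
68·t² + 348·t + 350 = 0  ⇒  m = (-174)² − 68·350 = 6476
m = 6476 > 0,  v_rel·d = -174 < 0  ⇒  outside

inside=no margin=6476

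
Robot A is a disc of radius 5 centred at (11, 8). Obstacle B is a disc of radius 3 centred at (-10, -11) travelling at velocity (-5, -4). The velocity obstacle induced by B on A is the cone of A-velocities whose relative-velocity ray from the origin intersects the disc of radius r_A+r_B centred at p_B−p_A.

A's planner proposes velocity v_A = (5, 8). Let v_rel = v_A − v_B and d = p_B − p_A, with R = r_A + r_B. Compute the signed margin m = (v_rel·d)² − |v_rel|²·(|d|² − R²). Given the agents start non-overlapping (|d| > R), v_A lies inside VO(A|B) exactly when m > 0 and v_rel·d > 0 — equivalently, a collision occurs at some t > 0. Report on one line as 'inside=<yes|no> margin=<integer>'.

d = (-21, -19),  |d|² = 802;  R = 5+3 = 8,  c = 802−8² = 738
v_rel = (10, 12),  |v_rel|² = 244;  v_rel·d = (10)·(-21) + (12)·(-19) = -438
244·t² + 876·t + 738 = 0  ⇒  m = (-438)² − 244·738 = 11772
m = 11772 > 0,  v_rel·d = -438 < 0  ⇒  outside

inside=no margin=11772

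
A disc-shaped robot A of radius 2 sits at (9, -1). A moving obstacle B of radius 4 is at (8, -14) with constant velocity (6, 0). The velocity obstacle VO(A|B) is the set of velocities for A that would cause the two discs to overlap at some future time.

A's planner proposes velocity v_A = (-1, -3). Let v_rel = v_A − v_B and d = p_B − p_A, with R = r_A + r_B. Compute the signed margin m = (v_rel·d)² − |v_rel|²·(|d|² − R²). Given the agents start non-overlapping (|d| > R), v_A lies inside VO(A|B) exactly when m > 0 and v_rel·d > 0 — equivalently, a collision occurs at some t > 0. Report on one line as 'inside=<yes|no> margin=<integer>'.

d = (-1, -13),  |d|² = 170;  R = 2+4 = 6,  c = 170−6² = 134
v_rel = (-7, -3),  |v_rel|² = 58;  v_rel·d = (-7)·(-1) + (-3)·(-13) = 46
58·t² − 92·t + 134 = 0  ⇒  m = 46² − 58·134 = -5656
m = -5656 < 0,  v_rel·d = 46 > 0  ⇒  outside

inside=no margin=-5656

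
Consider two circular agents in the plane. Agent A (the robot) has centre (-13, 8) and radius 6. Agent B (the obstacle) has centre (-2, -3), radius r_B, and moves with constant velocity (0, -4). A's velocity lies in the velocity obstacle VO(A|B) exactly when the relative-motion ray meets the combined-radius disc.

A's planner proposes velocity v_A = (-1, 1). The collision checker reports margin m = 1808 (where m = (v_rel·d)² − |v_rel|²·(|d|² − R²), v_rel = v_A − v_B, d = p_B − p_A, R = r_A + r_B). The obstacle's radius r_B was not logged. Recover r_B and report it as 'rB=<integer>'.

m = 1808
d = (11, -11);  v_rel = (-1, 5),  |v_rel|² = 26
v_rel×d = (-1)·(-11) − (5)·(11) = -44
since m = R²·26 − (-44)²:  R² = (1936 + 1808) / 26 = 144
R = √144 = 12  ⇒  r_B = 12 − 6 = 6

rB=6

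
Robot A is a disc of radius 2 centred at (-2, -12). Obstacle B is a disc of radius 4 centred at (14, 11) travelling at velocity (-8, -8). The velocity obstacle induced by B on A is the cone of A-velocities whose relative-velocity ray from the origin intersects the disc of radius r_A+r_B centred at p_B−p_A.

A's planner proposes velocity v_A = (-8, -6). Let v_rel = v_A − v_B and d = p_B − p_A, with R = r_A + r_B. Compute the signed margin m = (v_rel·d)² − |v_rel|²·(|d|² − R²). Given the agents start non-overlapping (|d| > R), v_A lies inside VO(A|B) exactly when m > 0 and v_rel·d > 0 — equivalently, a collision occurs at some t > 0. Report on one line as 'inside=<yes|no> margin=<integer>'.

d = (16, 23),  |d|² = 785;  R = 2+4 = 6,  c = 785−6² = 749
v_rel = (0, 2),  |v_rel|² = 4;  v_rel·d = (0)·(16) + (2)·(23) = 46
4·t² − 92·t + 749 = 0  ⇒  m = 46² − 4·749 = -880
m = -880 < 0,  v_rel·d = 46 > 0  ⇒  outside

inside=no margin=-880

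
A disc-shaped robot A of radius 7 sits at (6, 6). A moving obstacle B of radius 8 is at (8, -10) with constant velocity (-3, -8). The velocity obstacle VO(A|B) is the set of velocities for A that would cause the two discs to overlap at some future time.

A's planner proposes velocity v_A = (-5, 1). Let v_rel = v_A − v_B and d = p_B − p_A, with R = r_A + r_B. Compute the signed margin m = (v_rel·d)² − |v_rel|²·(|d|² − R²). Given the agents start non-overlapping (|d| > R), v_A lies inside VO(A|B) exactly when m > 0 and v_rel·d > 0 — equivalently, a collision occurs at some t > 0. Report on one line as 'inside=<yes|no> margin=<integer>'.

d = (2, -16),  |d|² = 260;  R = 7+8 = 15,  c = 260−15² = 35
v_rel = (-2, 9),  |v_rel|² = 85;  v_rel·d = (-2)·(2) + (9)·(-16) = -148
85·t² + 296·t + 35 = 0  ⇒  m = (-148)² − 85·35 = 18929
m = 18929 > 0,  v_rel·d = -148 < 0  ⇒  outside

inside=no margin=18929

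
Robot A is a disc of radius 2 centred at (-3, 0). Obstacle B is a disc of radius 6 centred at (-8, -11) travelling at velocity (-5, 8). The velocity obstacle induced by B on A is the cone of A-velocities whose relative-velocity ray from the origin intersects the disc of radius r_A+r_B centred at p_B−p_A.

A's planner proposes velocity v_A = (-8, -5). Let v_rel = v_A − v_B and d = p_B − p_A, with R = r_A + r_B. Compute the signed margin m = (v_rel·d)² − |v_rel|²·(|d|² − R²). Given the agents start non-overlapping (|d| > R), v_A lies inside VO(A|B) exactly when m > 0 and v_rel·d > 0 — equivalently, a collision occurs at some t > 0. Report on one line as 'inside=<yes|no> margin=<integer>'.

d = (-5, -11),  |d|² = 146;  R = 2+6 = 8,  c = 146−8² = 82
v_rel = (-3, -13),  |v_rel|² = 178;  v_rel·d = (-3)·(-5) + (-13)·(-11) = 158
178·t² − 316·t + 82 = 0  ⇒  m = 158² − 178·82 = 10368
m = 10368 > 0,  v_rel·d = 158 > 0  ⇒  inside

inside=yes margin=10368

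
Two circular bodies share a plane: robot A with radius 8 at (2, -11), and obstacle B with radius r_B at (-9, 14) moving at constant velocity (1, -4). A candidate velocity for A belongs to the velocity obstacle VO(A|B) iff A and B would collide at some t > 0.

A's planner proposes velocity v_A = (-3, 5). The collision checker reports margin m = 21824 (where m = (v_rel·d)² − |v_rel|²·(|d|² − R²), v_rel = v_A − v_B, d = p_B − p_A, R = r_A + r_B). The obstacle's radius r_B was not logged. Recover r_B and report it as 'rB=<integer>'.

m = 21824
d = (-11, 25);  v_rel = (-4, 9),  |v_rel|² = 97
v_rel×d = (-4)·(25) − (9)·(-11) = -1
since m = R²·97 − (-1)²:  R² = (1 + 21824) / 97 = 225
R = √225 = 15  ⇒  r_B = 15 − 8 = 7

rB=7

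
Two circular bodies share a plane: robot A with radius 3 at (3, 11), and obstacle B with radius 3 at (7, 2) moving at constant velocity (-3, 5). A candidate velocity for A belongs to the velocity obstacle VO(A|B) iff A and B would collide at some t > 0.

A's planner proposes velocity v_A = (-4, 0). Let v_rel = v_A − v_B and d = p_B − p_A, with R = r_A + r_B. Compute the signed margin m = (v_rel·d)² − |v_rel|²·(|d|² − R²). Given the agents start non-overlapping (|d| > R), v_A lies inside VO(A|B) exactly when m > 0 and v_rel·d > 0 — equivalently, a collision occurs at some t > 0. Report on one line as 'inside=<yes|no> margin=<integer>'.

d = (4, -9),  |d|² = 97;  R = 3+3 = 6,  c = 97−6² = 61
v_rel = (-1, -5),  |v_rel|² = 26;  v_rel·d = (-1)·(4) + (-5)·(-9) = 41
26·t² − 82·t + 61 = 0  ⇒  m = 41² − 26·61 = 95
m = 95 > 0,  v_rel·d = 41 > 0  ⇒  inside

inside=yes margin=95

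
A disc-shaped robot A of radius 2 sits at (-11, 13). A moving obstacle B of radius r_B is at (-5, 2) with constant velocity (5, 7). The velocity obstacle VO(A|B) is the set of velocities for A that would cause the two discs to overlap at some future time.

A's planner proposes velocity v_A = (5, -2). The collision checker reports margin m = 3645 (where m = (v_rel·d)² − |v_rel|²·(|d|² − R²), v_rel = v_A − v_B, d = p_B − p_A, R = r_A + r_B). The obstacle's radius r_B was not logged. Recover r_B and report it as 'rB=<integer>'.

m = 3645
d = (6, -11);  v_rel = (0, -9),  |v_rel|² = 81
v_rel×d = (0)·(-11) − (-9)·(6) = 54
since m = R²·81 − 54²:  R² = (2916 + 3645) / 81 = 81
R = √81 = 9  ⇒  r_B = 9 − 2 = 7

rB=7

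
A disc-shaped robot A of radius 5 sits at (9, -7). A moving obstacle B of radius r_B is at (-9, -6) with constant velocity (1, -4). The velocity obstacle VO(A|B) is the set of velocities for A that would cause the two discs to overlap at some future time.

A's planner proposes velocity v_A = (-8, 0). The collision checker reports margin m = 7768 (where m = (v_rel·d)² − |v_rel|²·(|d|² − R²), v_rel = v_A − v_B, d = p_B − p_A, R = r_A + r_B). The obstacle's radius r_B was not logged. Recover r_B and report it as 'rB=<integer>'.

m = 7768
d = (-18, 1);  v_rel = (-9, 4),  |v_rel|² = 97
v_rel×d = (-9)·(1) − (4)·(-18) = 63
since m = R²·97 − 63²:  R² = (3969 + 7768) / 97 = 121
R = √121 = 11  ⇒  r_B = 11 − 5 = 6

rB=6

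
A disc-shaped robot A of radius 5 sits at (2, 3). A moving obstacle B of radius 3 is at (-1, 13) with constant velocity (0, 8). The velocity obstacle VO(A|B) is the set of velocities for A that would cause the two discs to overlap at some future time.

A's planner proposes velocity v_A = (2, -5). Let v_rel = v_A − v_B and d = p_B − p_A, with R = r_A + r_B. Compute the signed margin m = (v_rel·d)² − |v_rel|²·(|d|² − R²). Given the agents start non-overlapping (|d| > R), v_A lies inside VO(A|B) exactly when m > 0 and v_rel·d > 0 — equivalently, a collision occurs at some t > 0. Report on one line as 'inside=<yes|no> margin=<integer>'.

d = (-3, 10),  |d|² = 109;  R = 5+3 = 8,  c = 109−8² = 45
v_rel = (2, -13),  |v_rel|² = 173;  v_rel·d = (2)·(-3) + (-13)·(10) = -136
173·t² + 272·t + 45 = 0  ⇒  m = (-136)² − 173·45 = 10711
m = 10711 > 0,  v_rel·d = -136 < 0  ⇒  outside

inside=no margin=10711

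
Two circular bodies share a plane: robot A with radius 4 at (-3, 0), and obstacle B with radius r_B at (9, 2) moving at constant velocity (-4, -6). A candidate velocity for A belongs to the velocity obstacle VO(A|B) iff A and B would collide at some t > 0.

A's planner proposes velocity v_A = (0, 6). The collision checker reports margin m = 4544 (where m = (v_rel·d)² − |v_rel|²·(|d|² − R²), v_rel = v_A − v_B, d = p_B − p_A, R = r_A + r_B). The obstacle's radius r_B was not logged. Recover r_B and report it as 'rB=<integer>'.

m = 4544
d = (12, 2);  v_rel = (4, 12),  |v_rel|² = 160
v_rel×d = (4)·(2) − (12)·(12) = -136
since m = R²·160 − (-136)²:  R² = (18496 + 4544) / 160 = 144
R = √144 = 12  ⇒  r_B = 12 − 4 = 8

rB=8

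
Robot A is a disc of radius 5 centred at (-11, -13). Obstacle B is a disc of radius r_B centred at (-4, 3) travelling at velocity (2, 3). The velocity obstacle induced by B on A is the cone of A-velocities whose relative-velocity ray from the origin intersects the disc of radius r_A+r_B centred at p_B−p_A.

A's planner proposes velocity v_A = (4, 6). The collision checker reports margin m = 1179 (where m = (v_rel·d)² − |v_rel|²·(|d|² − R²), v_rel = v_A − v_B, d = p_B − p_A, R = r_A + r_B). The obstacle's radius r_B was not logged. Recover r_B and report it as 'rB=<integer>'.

m = 1179
d = (7, 16);  v_rel = (2, 3),  |v_rel|² = 13
v_rel×d = (2)·(16) − (3)·(7) = 11
since m = R²·13 − 11²:  R² = (121 + 1179) / 13 = 100
R = √100 = 10  ⇒  r_B = 10 − 5 = 5

rB=5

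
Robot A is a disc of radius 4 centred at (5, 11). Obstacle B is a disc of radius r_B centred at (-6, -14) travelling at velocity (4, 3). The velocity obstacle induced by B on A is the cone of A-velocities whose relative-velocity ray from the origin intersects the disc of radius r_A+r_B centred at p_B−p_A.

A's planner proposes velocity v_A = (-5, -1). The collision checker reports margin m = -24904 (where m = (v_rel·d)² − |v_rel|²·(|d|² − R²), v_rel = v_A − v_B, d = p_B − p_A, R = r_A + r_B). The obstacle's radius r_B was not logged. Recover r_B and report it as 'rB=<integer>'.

m = -24904
d = (-11, -25);  v_rel = (-9, -4),  |v_rel|² = 97
v_rel×d = (-9)·(-25) − (-4)·(-11) = 181
since m = R²·97 − 181²:  R² = (32761 + -24904) / 97 = 81
R = √81 = 9  ⇒  r_B = 9 − 4 = 5

rB=5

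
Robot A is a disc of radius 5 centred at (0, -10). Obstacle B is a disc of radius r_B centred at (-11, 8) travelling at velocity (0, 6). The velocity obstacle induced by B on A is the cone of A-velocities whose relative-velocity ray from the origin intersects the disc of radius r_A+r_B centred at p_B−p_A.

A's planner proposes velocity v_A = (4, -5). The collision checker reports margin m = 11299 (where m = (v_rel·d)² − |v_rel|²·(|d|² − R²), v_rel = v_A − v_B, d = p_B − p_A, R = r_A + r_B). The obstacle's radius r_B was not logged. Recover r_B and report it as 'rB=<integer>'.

m = 11299
d = (-11, 18);  v_rel = (4, -11),  |v_rel|² = 137
v_rel×d = (4)·(18) − (-11)·(-11) = -49
since m = R²·137 − (-49)²:  R² = (2401 + 11299) / 137 = 100
R = √100 = 10  ⇒  r_B = 10 − 5 = 5

rB=5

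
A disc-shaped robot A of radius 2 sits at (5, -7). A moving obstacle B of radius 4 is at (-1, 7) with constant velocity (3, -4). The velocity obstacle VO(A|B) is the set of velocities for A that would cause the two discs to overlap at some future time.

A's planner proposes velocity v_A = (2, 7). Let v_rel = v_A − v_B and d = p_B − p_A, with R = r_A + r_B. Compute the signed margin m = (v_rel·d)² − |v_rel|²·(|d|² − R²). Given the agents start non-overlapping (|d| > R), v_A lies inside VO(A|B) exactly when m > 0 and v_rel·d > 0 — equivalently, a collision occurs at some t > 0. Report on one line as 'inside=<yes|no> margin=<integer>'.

d = (-6, 14),  |d|² = 232;  R = 2+4 = 6,  c = 232−6² = 196
v_rel = (-1, 11),  |v_rel|² = 122;  v_rel·d = (-1)·(-6) + (11)·(14) = 160
122·t² − 320·t + 196 = 0  ⇒  m = 160² − 122·196 = 1688
m = 1688 > 0,  v_rel·d = 160 > 0  ⇒  inside

inside=yes margin=1688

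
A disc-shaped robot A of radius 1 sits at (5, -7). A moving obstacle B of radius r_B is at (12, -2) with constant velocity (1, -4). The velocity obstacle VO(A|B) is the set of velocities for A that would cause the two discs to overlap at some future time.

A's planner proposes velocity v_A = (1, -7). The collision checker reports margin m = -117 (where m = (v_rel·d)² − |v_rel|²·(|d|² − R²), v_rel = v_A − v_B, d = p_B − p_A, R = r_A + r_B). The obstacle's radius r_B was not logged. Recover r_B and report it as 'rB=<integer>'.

m = -117
d = (7, 5);  v_rel = (0, -3),  |v_rel|² = 9
v_rel×d = (0)·(5) − (-3)·(7) = 21
since m = R²·9 − 21²:  R² = (441 + -117) / 9 = 36
R = √36 = 6  ⇒  r_B = 6 − 1 = 5

rB=5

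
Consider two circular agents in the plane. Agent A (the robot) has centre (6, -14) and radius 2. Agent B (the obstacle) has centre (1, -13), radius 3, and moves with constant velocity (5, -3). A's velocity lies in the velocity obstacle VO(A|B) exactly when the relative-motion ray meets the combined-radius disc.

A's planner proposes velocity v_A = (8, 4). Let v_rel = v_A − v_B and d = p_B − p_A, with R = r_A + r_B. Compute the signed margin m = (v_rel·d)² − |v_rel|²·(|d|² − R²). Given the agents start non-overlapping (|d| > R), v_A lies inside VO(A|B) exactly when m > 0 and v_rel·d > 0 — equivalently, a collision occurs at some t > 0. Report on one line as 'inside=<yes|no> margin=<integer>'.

d = (-5, 1),  |d|² = 26;  R = 2+3 = 5,  c = 26−5² = 1
v_rel = (3, 7),  |v_rel|² = 58;  v_rel·d = (3)·(-5) + (7)·(1) = -8
58·t² + 16·t + 1 = 0  ⇒  m = (-8)² − 58·1 = 6
m = 6 > 0,  v_rel·d = -8 < 0  ⇒  outside

inside=no margin=6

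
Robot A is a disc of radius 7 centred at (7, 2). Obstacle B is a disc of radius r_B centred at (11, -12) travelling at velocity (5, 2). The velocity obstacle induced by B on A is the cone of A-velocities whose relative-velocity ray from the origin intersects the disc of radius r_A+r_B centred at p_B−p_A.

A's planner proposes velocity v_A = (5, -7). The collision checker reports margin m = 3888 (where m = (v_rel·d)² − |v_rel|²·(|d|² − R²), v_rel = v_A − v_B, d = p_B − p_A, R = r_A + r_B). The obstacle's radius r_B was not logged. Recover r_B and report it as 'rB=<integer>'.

m = 3888
d = (4, -14);  v_rel = (0, -9),  |v_rel|² = 81
v_rel×d = (0)·(-14) − (-9)·(4) = 36
since m = R²·81 − 36²:  R² = (1296 + 3888) / 81 = 64
R = √64 = 8  ⇒  r_B = 8 − 7 = 1

rB=1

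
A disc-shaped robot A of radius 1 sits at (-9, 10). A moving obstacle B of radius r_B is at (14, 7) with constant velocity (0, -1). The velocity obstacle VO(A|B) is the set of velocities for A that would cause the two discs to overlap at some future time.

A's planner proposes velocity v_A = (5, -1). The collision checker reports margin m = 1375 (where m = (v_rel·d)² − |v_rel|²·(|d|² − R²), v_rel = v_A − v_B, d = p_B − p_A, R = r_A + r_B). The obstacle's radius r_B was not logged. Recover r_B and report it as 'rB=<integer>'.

m = 1375
d = (23, -3);  v_rel = (5, 0),  |v_rel|² = 25
v_rel×d = (5)·(-3) − (0)·(23) = -15
since m = R²·25 − (-15)²:  R² = (225 + 1375) / 25 = 64
R = √64 = 8  ⇒  r_B = 8 − 1 = 7

rB=7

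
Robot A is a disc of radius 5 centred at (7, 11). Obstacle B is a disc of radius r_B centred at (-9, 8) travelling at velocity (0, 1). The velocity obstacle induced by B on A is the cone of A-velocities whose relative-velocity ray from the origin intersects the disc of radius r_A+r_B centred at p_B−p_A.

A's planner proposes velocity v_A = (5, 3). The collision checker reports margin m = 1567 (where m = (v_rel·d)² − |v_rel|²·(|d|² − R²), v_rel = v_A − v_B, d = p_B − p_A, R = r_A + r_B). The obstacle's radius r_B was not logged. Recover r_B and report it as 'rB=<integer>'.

m = 1567
d = (-16, -3);  v_rel = (5, 2),  |v_rel|² = 29
v_rel×d = (5)·(-3) − (2)·(-16) = 17
since m = R²·29 − 17²:  R² = (289 + 1567) / 29 = 64
R = √64 = 8  ⇒  r_B = 8 − 5 = 3

rB=3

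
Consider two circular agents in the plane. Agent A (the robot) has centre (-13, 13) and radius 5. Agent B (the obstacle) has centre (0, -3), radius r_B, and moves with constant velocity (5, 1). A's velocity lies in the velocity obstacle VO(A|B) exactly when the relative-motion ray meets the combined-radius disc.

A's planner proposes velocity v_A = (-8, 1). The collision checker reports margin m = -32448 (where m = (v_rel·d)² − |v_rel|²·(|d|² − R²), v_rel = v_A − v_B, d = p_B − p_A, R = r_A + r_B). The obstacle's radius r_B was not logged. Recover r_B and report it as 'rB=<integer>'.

m = -32448
d = (13, -16);  v_rel = (-13, 0),  |v_rel|² = 169
v_rel×d = (-13)·(-16) − (0)·(13) = 208
since m = R²·169 − 208²:  R² = (43264 + -32448) / 169 = 64
R = √64 = 8  ⇒  r_B = 8 − 5 = 3

rB=3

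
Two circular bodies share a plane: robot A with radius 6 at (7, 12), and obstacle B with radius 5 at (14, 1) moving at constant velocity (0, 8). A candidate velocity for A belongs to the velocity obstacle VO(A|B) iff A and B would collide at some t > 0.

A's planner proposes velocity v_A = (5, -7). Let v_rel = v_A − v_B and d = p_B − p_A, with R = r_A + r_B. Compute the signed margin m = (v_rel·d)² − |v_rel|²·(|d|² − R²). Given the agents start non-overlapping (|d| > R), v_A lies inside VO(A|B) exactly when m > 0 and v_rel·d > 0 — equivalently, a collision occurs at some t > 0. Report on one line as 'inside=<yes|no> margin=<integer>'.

d = (7, -11),  |d|² = 170;  R = 6+5 = 11,  c = 170−11² = 49
v_rel = (5, -15),  |v_rel|² = 250;  v_rel·d = (5)·(7) + (-15)·(-11) = 200
250·t² − 400·t + 49 = 0  ⇒  m = 200² − 250·49 = 27750
m = 27750 > 0,  v_rel·d = 200 > 0  ⇒  inside

inside=yes margin=27750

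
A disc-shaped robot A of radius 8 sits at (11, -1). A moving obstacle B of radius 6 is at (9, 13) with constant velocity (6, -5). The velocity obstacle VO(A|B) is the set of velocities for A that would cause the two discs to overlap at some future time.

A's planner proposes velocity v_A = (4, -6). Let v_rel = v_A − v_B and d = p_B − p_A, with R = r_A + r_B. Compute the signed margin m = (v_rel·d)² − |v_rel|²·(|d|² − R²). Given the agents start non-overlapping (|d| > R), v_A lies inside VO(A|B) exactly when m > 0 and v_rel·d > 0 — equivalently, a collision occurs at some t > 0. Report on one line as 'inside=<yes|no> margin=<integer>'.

d = (-2, 14),  |d|² = 200;  R = 8+6 = 14,  c = 200−14² = 4
v_rel = (-2, -1),  |v_rel|² = 5;  v_rel·d = (-2)·(-2) + (-1)·(14) = -10
5·t² + 20·t + 4 = 0  ⇒  m = (-10)² − 5·4 = 80
m = 80 > 0,  v_rel·d = -10 < 0  ⇒  outside

inside=no margin=80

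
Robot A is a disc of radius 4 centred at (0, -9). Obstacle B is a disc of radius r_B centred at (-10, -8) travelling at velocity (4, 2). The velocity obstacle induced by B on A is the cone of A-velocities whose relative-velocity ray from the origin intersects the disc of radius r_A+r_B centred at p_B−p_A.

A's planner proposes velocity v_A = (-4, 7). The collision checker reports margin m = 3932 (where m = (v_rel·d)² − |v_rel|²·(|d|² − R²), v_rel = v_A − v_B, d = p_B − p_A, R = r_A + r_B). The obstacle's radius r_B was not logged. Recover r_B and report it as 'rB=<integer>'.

m = 3932
d = (-10, 1);  v_rel = (-8, 5),  |v_rel|² = 89
v_rel×d = (-8)·(1) − (5)·(-10) = 42
since m = R²·89 − 42²:  R² = (1764 + 3932) / 89 = 64
R = √64 = 8  ⇒  r_B = 8 − 4 = 4

rB=4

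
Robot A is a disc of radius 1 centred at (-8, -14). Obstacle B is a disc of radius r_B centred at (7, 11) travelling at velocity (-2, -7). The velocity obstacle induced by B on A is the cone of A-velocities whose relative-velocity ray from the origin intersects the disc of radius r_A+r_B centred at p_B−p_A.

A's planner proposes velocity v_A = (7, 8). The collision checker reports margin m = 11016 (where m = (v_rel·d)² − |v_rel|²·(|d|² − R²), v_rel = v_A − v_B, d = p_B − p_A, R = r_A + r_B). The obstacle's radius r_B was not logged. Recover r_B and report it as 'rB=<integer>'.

m = 11016
d = (15, 25);  v_rel = (9, 15),  |v_rel|² = 306
v_rel×d = (9)·(25) − (15)·(15) = 0
since m = R²·306 − 0²:  R² = (0 + 11016) / 306 = 36
R = √36 = 6  ⇒  r_B = 6 − 1 = 5

rB=5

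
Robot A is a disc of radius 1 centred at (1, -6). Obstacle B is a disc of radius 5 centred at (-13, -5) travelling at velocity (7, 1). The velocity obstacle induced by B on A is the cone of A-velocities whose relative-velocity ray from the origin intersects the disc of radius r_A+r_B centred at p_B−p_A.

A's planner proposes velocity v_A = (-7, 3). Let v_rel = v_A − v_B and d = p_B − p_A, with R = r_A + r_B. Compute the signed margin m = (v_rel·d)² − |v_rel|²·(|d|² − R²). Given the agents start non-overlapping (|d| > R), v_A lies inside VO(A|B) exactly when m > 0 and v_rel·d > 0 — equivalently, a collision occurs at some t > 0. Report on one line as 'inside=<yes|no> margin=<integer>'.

d = (-14, 1),  |d|² = 197;  R = 1+5 = 6,  c = 197−6² = 161
v_rel = (-14, 2),  |v_rel|² = 200;  v_rel·d = (-14)·(-14) + (2)·(1) = 198
200·t² − 396·t + 161 = 0  ⇒  m = 198² − 200·161 = 7004
m = 7004 > 0,  v_rel·d = 198 > 0  ⇒  inside

inside=yes margin=7004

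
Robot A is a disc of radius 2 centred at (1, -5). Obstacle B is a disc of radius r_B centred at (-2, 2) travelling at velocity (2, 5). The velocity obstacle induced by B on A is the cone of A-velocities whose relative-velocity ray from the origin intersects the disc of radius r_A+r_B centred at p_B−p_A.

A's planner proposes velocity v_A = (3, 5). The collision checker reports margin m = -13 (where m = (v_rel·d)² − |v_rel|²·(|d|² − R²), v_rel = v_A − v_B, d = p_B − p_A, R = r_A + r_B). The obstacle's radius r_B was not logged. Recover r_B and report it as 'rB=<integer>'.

m = -13
d = (-3, 7);  v_rel = (1, 0),  |v_rel|² = 1
v_rel×d = (1)·(7) − (0)·(-3) = 7
since m = R²·1 − 7²:  R² = (49 + -13) / 1 = 36
R = √36 = 6  ⇒  r_B = 6 − 2 = 4

rB=4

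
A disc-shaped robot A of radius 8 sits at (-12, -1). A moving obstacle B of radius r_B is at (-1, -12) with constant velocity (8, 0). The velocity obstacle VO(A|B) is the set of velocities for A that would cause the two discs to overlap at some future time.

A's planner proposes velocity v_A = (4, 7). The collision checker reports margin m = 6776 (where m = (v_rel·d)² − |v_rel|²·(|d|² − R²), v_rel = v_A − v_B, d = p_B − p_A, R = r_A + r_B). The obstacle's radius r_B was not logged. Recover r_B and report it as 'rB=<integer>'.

m = 6776
d = (11, -11);  v_rel = (-4, 7),  |v_rel|² = 65
v_rel×d = (-4)·(-11) − (7)·(11) = -33
since m = R²·65 − (-33)²:  R² = (1089 + 6776) / 65 = 121
R = √121 = 11  ⇒  r_B = 11 − 8 = 3

rB=3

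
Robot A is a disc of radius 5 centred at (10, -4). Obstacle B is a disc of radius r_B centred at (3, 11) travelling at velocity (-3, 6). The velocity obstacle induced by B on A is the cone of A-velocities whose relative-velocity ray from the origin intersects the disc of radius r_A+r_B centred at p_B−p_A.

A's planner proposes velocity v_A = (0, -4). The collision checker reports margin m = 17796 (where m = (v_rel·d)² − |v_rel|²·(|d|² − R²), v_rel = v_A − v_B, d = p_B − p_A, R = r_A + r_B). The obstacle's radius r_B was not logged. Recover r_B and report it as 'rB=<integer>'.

m = 17796
d = (-7, 15);  v_rel = (3, -10),  |v_rel|² = 109
v_rel×d = (3)·(15) − (-10)·(-7) = -25
since m = R²·109 − (-25)²:  R² = (625 + 17796) / 109 = 169
R = √169 = 13  ⇒  r_B = 13 − 5 = 8

rB=8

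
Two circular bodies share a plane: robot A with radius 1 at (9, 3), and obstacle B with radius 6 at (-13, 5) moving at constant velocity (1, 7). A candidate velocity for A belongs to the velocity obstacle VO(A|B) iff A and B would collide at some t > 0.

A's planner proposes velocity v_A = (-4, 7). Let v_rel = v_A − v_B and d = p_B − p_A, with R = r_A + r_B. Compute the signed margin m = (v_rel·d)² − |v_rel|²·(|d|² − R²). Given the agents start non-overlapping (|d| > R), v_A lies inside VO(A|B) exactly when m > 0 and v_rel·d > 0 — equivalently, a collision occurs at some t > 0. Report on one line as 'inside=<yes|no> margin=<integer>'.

d = (-22, 2),  |d|² = 488;  R = 1+6 = 7,  c = 488−7² = 439
v_rel = (-5, 0),  |v_rel|² = 25;  v_rel·d = (-5)·(-22) + (0)·(2) = 110
25·t² − 220·t + 439 = 0  ⇒  m = 110² − 25·439 = 1125
m = 1125 > 0,  v_rel·d = 110 > 0  ⇒  inside

inside=yes margin=1125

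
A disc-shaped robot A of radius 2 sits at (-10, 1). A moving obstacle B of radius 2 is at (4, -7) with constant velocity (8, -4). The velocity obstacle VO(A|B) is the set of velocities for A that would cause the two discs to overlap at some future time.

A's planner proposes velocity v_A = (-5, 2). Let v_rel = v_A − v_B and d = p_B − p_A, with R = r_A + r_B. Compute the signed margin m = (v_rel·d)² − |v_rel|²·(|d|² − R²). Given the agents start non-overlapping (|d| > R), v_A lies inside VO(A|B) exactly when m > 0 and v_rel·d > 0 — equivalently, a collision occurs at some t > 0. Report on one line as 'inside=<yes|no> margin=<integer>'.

d = (14, -8),  |d|² = 260;  R = 2+2 = 4,  c = 260−4² = 244
v_rel = (-13, 6),  |v_rel|² = 205;  v_rel·d = (-13)·(14) + (6)·(-8) = -230
205·t² + 460·t + 244 = 0  ⇒  m = (-230)² − 205·244 = 2880
m = 2880 > 0,  v_rel·d = -230 < 0  ⇒  outside

inside=no margin=2880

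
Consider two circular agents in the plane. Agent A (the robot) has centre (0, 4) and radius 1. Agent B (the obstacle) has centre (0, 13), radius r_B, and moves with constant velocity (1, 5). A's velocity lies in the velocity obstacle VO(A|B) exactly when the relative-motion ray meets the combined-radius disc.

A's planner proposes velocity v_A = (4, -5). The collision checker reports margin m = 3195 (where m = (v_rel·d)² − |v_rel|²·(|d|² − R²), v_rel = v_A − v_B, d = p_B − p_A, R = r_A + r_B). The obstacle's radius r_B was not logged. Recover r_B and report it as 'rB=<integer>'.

m = 3195
d = (0, 9);  v_rel = (3, -10),  |v_rel|² = 109
v_rel×d = (3)·(9) − (-10)·(0) = 27
since m = R²·109 − 27²:  R² = (729 + 3195) / 109 = 36
R = √36 = 6  ⇒  r_B = 6 − 1 = 5

rB=5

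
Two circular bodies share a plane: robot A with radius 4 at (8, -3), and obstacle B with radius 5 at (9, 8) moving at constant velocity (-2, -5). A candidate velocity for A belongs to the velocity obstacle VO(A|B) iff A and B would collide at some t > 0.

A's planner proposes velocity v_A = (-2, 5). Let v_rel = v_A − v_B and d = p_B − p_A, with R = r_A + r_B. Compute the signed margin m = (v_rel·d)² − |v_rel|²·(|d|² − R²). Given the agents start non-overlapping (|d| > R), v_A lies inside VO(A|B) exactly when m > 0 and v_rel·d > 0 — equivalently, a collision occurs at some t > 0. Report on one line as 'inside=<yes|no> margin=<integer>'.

d = (1, 11),  |d|² = 122;  R = 4+5 = 9,  c = 122−9² = 41
v_rel = (0, 10),  |v_rel|² = 100;  v_rel·d = (0)·(1) + (10)·(11) = 110
100·t² − 220·t + 41 = 0  ⇒  m = 110² − 100·41 = 8000
m = 8000 > 0,  v_rel·d = 110 > 0  ⇒  inside

inside=yes margin=8000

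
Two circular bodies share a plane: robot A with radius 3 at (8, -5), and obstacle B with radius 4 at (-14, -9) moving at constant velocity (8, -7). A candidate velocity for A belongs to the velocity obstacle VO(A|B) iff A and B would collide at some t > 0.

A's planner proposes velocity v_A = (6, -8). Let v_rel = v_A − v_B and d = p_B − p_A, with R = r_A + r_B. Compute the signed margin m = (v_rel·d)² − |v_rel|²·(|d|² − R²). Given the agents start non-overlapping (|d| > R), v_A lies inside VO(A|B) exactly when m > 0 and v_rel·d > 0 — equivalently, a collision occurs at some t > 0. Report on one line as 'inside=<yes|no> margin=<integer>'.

d = (-22, -4),  |d|² = 500;  R = 3+4 = 7,  c = 500−7² = 451
v_rel = (-2, -1),  |v_rel|² = 5;  v_rel·d = (-2)·(-22) + (-1)·(-4) = 48
5·t² − 96·t + 451 = 0  ⇒  m = 48² − 5·451 = 49
m = 49 > 0,  v_rel·d = 48 > 0  ⇒  inside

inside=yes margin=49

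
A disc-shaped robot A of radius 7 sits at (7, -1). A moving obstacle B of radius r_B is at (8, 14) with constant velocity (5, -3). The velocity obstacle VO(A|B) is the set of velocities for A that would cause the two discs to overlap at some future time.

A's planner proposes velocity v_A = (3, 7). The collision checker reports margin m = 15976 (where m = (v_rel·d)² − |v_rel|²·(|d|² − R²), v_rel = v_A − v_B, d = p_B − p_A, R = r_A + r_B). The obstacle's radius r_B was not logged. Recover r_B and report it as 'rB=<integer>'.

m = 15976
d = (1, 15);  v_rel = (-2, 10),  |v_rel|² = 104
v_rel×d = (-2)·(15) − (10)·(1) = -40
since m = R²·104 − (-40)²:  R² = (1600 + 15976) / 104 = 169
R = √169 = 13  ⇒  r_B = 13 − 7 = 6

rB=6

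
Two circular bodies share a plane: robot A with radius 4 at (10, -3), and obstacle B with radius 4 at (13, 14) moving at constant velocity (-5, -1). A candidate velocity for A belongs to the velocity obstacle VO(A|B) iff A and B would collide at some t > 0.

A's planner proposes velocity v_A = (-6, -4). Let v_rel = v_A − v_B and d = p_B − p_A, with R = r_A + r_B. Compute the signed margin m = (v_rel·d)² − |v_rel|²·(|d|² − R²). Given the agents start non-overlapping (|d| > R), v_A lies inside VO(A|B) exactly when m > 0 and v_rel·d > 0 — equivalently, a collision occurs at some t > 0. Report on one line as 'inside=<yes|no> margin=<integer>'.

d = (3, 17),  |d|² = 298;  R = 4+4 = 8,  c = 298−8² = 234
v_rel = (-1, -3),  |v_rel|² = 10;  v_rel·d = (-1)·(3) + (-3)·(17) = -54
10·t² + 108·t + 234 = 0  ⇒  m = (-54)² − 10·234 = 576
m = 576 > 0,  v_rel·d = -54 < 0  ⇒  outside

inside=no margin=576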